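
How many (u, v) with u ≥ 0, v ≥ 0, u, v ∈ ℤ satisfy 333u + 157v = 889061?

17

gcd(333, 157) = 1.
By Bézout, 333*(-33) + 157*(70) = 1.
One solution: (48, 5561).
General: u = 48 + 157t, v = 5561 - 333t.
u ≥ 0 ⇒ t ≥ 0; v ≥ 0 ⇒ t ≤ 16. So t ∈ [0, 16]: 17 solutions.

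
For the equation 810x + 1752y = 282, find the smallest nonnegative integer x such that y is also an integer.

gcd(1752, 810):
  1752 = 2·810 + 132
  810 = 6·132 + 18
  132 = 7·18 + 6
  18 = 3·6
so gcd(1752, 810) = 6.
6 divides 282, so solutions exist.
Back-substitute for Bézout coefficients:
  6 = 132 - 7·18
  ... = 810·(-93) + 1752·(43)
Scale by 282/6 = 47: (x₀, y₀) = (-4371, 2021).
General solution: x = -4371 + 292t, y = 2021 - 135t for integer t.
x ≥ 0: smallest is -4371 mod 292 = 9 (at t = 15), with y = -4.

9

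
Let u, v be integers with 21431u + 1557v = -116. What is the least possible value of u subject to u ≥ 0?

887

gcd(21431, 1557):
  21431 = 13*1557 + 1190
  1557 = 1*1190 + 367
  1190 = 3*367 + 89
  367 = 4*89 + 11
  89 = 8*11 + 1
  11 = 11*1
so gcd(21431, 1557) = 1.
1 divides -116, so solutions exist.
Back-substitute for Bézout coefficients:
  1 = 89 - 8*11
  ... = 21431*(140) + 1557*(-1927)
Scale by -116/1 = -116: (u₀, v₀) = (-16240, 223532).
General solution: u = -16240 + 1557t, v = 223532 - 21431t for integer t.
u ≥ 0: smallest is -16240 mod 1557 = 887 (at t = 11), with v = -12209.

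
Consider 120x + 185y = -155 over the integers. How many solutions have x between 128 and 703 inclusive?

16

gcd(185, 120) = 5.
By Bézout, 120·(17) + 185·(-11) = 5.
Particular solution: (28, -19).
General solution: x = 28 + 37t, y = -19 - 24t for integer t.
128 ≤ 28 + 37t ≤ 703 gives t ∈ [3, 18], which is 16 values.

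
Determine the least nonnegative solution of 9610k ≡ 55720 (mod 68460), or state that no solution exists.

4102

gcd(68460, 9610) = 10  (68460 = 7·9610 + 1190, 9610 = 8·1190 + 90, 1190 = 13·90 + 20, 90 = 4·20 + 10, 20 = 2·10).
10 divides 55720, so solutions exist.
Back-substituting, 9610·(3049) + 68460·(-428) = 10.
So 9610·(3049) ≡ 10 (mod 68460); multiply by 5572: k ≡ 16989028 (mod 6846).
Smallest nonnegative: k = 16989028 mod 6846 = 4102.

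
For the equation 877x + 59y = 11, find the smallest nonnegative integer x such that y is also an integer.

6

gcd(877, 59) = 1.
1 divides 11, so solutions exist.
By Bézout, 877×(22) + 59×(-327) = 1.
Scale by 11/1 = 11: (x₀, y₀) = (242, -3597).
General solution: x = 242 + 59t, y = -3597 - 877t for integer t.
x ≥ 0: smallest is 242 mod 59 = 6 (at t = -4), with y = -89.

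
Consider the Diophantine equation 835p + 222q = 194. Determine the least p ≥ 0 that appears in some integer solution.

gcd(835, 222) = 1  (835 = 3·222 + 169, 222 = 1·169 + 53, 169 = 3·53 + 10, 53 = 5·10 + 3, 10 = 3·3 + 1, 3 = 3·1).
1 divides 194, so solutions exist.
Back-substituting, 835·(67) + 222·(-252) = 1.
Scale by 194/1 = 194: (p₀, q₀) = (12998, -48888).
General solution: p = 12998 + 222t, q = -48888 - 835t for integer t.
p ≥ 0: smallest is 12998 mod 222 = 122 (at t = -58), with q = -458.

122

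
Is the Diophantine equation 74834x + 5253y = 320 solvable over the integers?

no

gcd(74834, 5253) = 17  (74834 = 14×5253 + 1292, 5253 = 4×1292 + 85, 1292 = 15×85 + 17, 85 = 5×17).
17 does not divide 320 (remainder 14), so no integer solutions.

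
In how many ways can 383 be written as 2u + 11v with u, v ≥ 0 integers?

gcd(11, 2):
  11 = 5*2 + 1
  2 = 2*1
so gcd(11, 2) = 1.
Back-substitute for Bézout coefficients:
  1 = 11 - 5*2
  ... = 2*(-5) + 11*(1)
Scale by 383: one solution is (-1915, 383). Reduce u mod 11: (10, 33).
General: u = 10 + 11t, v = 33 - 2t.
u ≥ 0 ⇒ t ≥ 0; v ≥ 0 ⇒ t ≤ 16. So t ∈ [0, 16]: 17 solutions.

17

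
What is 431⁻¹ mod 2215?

406

gcd(2215, 431) = 1  (2215 = 5·431 + 60, 431 = 7·60 + 11, 60 = 5·11 + 5, 11 = 2·5 + 1, 5 = 5·1).
Back-substituting, 431·(406) + 2215·(-79) = 1.
So 431·406 ≡ 1 (mod 2215), and 406 mod 2215 = 406.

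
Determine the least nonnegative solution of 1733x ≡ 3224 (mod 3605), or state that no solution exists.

3403

gcd(3605, 1733) = 1  (3605 = 2·1733 + 139, 1733 = 12·139 + 65, 139 = 2·65 + 9, 65 = 7·9 + 2, 9 = 4·2 + 1, 2 = 2·1).
1 divides 3224, so solutions exist.
Back-substituting, 1733·(-1608) + 3605·(773) = 1.
So 1733·(-1608) ≡ 1 (mod 3605); multiply by 3224: x ≡ -5184192 (mod 3605).
Smallest nonnegative: x = -5184192 mod 3605 = 3403.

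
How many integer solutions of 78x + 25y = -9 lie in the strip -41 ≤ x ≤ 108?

6

gcd(78, 25) = 1  (78 = 3·25 + 3, 25 = 8·3 + 1, 3 = 3·1).
Back-substituting, 78·(-8) + 25·(25) = 1.
Scale by -9: particular solution (72, -225); reduce x mod 25: (22, -69).
General solution: x = 22 + 25t, y = -69 - 78t for integer t.
-41 ≤ 22 + 25t ≤ 108 gives t ∈ [-2, 3], which is 6 values.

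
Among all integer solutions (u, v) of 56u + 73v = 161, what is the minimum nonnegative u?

12

gcd(73, 56) = 1  (73 = 1·56 + 17, 56 = 3·17 + 5, 17 = 3·5 + 2, 5 = 2·2 + 1, 2 = 2·1).
1 divides 161, so solutions exist.
Back-substituting, 56·(30) + 73·(-23) = 1.
Scale by 161/1 = 161: (u₀, v₀) = (4830, -3703).
General solution: u = 4830 + 73t, v = -3703 - 56t for integer t.
u ≥ 0: smallest is 4830 mod 73 = 12 (at t = -66), with v = -7.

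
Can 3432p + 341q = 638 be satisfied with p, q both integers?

yes

gcd(3432, 341) = 11.
11 divides 638, so integer solutions exist.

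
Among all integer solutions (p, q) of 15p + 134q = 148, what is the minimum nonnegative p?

gcd(134, 15):
  134 = 8*15 + 14
  15 = 1*14 + 1
  14 = 14*1
so gcd(134, 15) = 1.
1 divides 148, so solutions exist.
Back-substitute for Bézout coefficients:
  1 = 15 - 1*14
  ... = 15*(9) + 134*(-1)
Scale by 148/1 = 148: (p₀, q₀) = (1332, -148).
General solution: p = 1332 + 134t, q = -148 - 15t for integer t.
p ≥ 0: smallest is 1332 mod 134 = 126 (at t = -9), with q = -13.

126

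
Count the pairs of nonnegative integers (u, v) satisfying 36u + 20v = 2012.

11

gcd(36, 20) = 4  (36 = 1·20 + 16, 20 = 1·16 + 4, 16 = 4·4).
Back-substituting, 36·(-1) + 20·(2) = 4.
Scale by 503: one solution is (-503, 1006). Reduce u mod 5: (2, 97).
General: u = 2 + 5t, v = 97 - 9t.
u ≥ 0 ⇒ t ≥ 0; v ≥ 0 ⇒ t ≤ 10. So t ∈ [0, 10]: 11 solutions.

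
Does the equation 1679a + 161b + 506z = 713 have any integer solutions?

gcd(1679, 161) = 23  (1679 = 10*161 + 69, 161 = 2*69 + 23, 69 = 3*23).
gcd(23, 506) = 23.
23 divides 713, so integer solutions exist.

yes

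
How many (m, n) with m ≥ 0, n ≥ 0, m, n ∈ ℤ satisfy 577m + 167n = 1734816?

18

gcd(577, 167) = 1  (577 = 3·167 + 76, 167 = 2·76 + 15, 76 = 5·15 + 1, 15 = 15·1).
Back-substituting, 577·(11) + 167·(-38) = 1.
Scale by 1734816: one solution is (19082976, -65923008). Reduce m mod 167: (53, 10205).
General: m = 53 + 167t, n = 10205 - 577t.
m ≥ 0 ⇒ t ≥ 0; n ≥ 0 ⇒ t ≤ 17. So t ∈ [0, 17]: 18 solutions.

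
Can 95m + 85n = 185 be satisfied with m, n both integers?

yes

gcd(95, 85):
  95 = 1·85 + 10
  85 = 8·10 + 5
  10 = 2·5
so gcd(95, 85) = 5.
5 divides 185, so integer solutions exist.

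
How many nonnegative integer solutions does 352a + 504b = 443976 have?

20

gcd(504, 352):
  504 = 1×352 + 152
  352 = 2×152 + 48
  152 = 3×48 + 8
  48 = 6×8
so gcd(504, 352) = 8.
Back-substitute for Bézout coefficients:
  8 = 152 - 3×48
  ... = 352×(-10) + 504×(7)
Scale by 55497: one solution is (-554970, 388479). Reduce a mod 63: (60, 839).
General: a = 60 + 63t, b = 839 - 44t.
a ≥ 0 ⇒ t ≥ 0; b ≥ 0 ⇒ t ≤ 19. So t ∈ [0, 19]: 20 solutions.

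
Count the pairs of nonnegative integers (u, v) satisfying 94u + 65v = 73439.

gcd(94, 65) = 1  (94 = 1×65 + 29, 65 = 2×29 + 7, 29 = 4×7 + 1, 7 = 7×1).
Back-substituting, 94×(9) + 65×(-13) = 1.
Scale by 73439: one solution is (660951, -954707). Reduce u mod 65: (31, 1085).
General: u = 31 + 65t, v = 1085 - 94t.
u ≥ 0 ⇒ t ≥ 0; v ≥ 0 ⇒ t ≤ 11. So t ∈ [0, 11]: 12 solutions.

12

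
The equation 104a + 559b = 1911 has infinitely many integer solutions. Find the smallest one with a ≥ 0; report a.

gcd(559, 104):
  559 = 5·104 + 39
  104 = 2·39 + 26
  39 = 1·26 + 13
  26 = 2·13
so gcd(559, 104) = 13.
13 divides 1911, so solutions exist.
Back-substitute for Bézout coefficients:
  13 = 39 - 1·26
  ... = 104·(-16) + 559·(3)
Scale by 1911/13 = 147: (a₀, b₀) = (-2352, 441).
General solution: a = -2352 + 43t, b = 441 - 8t for integer t.
a ≥ 0: smallest is -2352 mod 43 = 13 (at t = 55), with b = 1.

13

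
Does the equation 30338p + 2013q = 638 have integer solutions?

yes

gcd(30338, 2013):
  30338 = 15×2013 + 143
  2013 = 14×143 + 11
  143 = 13×11
so gcd(30338, 2013) = 11.
11 divides 638, so integer solutions exist.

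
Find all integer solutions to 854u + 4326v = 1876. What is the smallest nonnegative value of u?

296

gcd(4326, 854) = 14  (4326 = 5·854 + 56, 854 = 15·56 + 14, 56 = 4·14).
14 divides 1876, so solutions exist.
Back-substituting, 854·(76) + 4326·(-15) = 14.
Scale by 1876/14 = 134: (u₀, v₀) = (10184, -2010).
General solution: u = 10184 + 309t, v = -2010 - 61t for integer t.
u ≥ 0: smallest is 10184 mod 309 = 296 (at t = -32), with v = -58.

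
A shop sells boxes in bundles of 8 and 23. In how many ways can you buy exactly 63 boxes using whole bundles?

Need nonnegative integers with 8j + 23k = 63.
gcd(8, 23) = 1, and 8·(3) + 23·(-1) = 1.
So (j₀, k₀) = (189, -63); general j = 189 + 23t, k = -63 - 8t.
j ≥ 0 ⇒ t ≥ -8; k ≥ 0 ⇒ t ≤ -8. That's 1 value of t.

1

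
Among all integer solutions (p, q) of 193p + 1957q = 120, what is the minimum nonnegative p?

gcd(1957, 193):
  1957 = 10*193 + 27
  193 = 7*27 + 4
  27 = 6*4 + 3
  4 = 1*3 + 1
  3 = 3*1
so gcd(1957, 193) = 1.
1 divides 120, so solutions exist.
Back-substitute for Bézout coefficients:
  1 = 4 - 1*3
  ... = 193*(507) + 1957*(-50)
Scale by 120/1 = 120: (p₀, q₀) = (60840, -6000).
General solution: p = 60840 + 1957t, q = -6000 - 193t for integer t.
p ≥ 0: smallest is 60840 mod 1957 = 173 (at t = -31), with q = -17.

173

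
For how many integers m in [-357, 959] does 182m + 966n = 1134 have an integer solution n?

gcd(966, 182) = 14  (966 = 5×182 + 56, 182 = 3×56 + 14, 56 = 4×14).
Back-substituting, 182×(16) + 966×(-3) = 14.
Scale by 81: particular solution (1296, -243); reduce m mod 69: (54, -9).
General solution: m = 54 + 69t, n = -9 - 13t for integer t.
-357 ≤ 54 + 69t ≤ 959 gives t ∈ [-5, 13], which is 19 values.

19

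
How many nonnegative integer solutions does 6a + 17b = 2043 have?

gcd(17, 6) = 1  (17 = 2*6 + 5, 6 = 1*5 + 1, 5 = 5*1).
Back-substituting, 6*(3) + 17*(-1) = 1.
Scale by 2043: one solution is (6129, -2043). Reduce a mod 17: (9, 117).
General: a = 9 + 17t, b = 117 - 6t.
a ≥ 0 ⇒ t ≥ 0; b ≥ 0 ⇒ t ≤ 19. So t ∈ [0, 19]: 20 solutions.

20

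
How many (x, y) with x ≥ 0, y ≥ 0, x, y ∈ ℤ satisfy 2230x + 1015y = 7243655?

gcd(2230, 1015) = 5.
By Bézout, 2230*(66) + 1015*(-145) = 5.
One solution: (201, 6695).
General: x = 201 + 203t, y = 6695 - 446t.
x ≥ 0 ⇒ t ≥ 0; y ≥ 0 ⇒ t ≤ 15. So t ∈ [0, 15]: 16 solutions.

16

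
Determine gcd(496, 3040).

16

gcd(3040, 496) = 16  (3040 = 6*496 + 64, 496 = 7*64 + 48, 64 = 1*48 + 16, 48 = 3*16).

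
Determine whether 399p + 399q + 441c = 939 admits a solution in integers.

gcd(399, 399) = 399  (399 = 1×399).
gcd(399, 441) = 21.
21 does not divide 939 (remainder 15), so no integer solutions.

no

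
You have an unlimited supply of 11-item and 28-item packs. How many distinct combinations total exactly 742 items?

Need nonnegative integers with 11j + 28k = 742.
gcd(11, 28) = 1, and 11·(-5) + 28·(2) = 1.
So (j₀, k₀) = (-3710, 1484); general j = -3710 + 28t, k = 1484 - 11t.
j ≥ 0 ⇒ t ≥ 133; k ≥ 0 ⇒ t ≤ 134. That's 2 values of t.

2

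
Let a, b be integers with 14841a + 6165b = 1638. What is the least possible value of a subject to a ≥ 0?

gcd(14841, 6165):
  14841 = 2*6165 + 2511
  6165 = 2*2511 + 1143
  2511 = 2*1143 + 225
  1143 = 5*225 + 18
  225 = 12*18 + 9
  18 = 2*9
so gcd(14841, 6165) = 9.
9 divides 1638, so solutions exist.
Back-substitute for Bézout coefficients:
  9 = 225 - 12*18
  ... = 14841*(329) + 6165*(-792)
Scale by 1638/9 = 182: (a₀, b₀) = (59878, -144144).
General solution: a = 59878 + 685t, b = -144144 - 1649t for integer t.
a ≥ 0: smallest is 59878 mod 685 = 283 (at t = -87), with b = -681.

283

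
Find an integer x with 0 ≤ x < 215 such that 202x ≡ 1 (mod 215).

33

gcd(215, 202):
  215 = 1·202 + 13
  202 = 15·13 + 7
  13 = 1·7 + 6
  7 = 1·6 + 1
  6 = 6·1
so gcd(215, 202) = 1.
Back-substitute for Bézout coefficients:
  1 = 7 - 1·6
  ... = 202·(33) + 215·(-31)
So 202·33 ≡ 1 (mod 215), and 33 mod 215 = 33.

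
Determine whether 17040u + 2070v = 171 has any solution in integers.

no

gcd(17040, 2070) = 30  (17040 = 8·2070 + 480, 2070 = 4·480 + 150, 480 = 3·150 + 30, 150 = 5·30).
30 does not divide 171 (remainder 21), so no integer solutions.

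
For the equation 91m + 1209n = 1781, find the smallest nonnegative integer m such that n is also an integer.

gcd(1209, 91):
  1209 = 13·91 + 26
  91 = 3·26 + 13
  26 = 2·13
so gcd(1209, 91) = 13.
13 divides 1781, so solutions exist.
Back-substitute for Bézout coefficients:
  13 = 91 - 3·26
  ... = 91·(40) + 1209·(-3)
Scale by 1781/13 = 137: (m₀, n₀) = (5480, -411).
General solution: m = 5480 + 93t, n = -411 - 7t for integer t.
m ≥ 0: smallest is 5480 mod 93 = 86 (at t = -58), with n = -5.

86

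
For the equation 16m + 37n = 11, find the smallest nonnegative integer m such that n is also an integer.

3

gcd(37, 16) = 1.
1 divides 11, so solutions exist.
By Bézout, 16×(7) + 37×(-3) = 1.
Scale by 11/1 = 11: (m₀, n₀) = (77, -33).
General solution: m = 77 + 37t, n = -33 - 16t for integer t.
m ≥ 0: smallest is 77 mod 37 = 3 (at t = -2), with n = -1.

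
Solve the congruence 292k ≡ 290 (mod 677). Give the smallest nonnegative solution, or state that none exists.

gcd(677, 292) = 1.
1 divides 290, so solutions exist.
By Bézout, 292·(313) + 677·(-135) = 1.
So 292·(313) ≡ 1 (mod 677); multiply by 290: k ≡ 90770 (mod 677).
Smallest nonnegative: k = 90770 mod 677 = 52.

52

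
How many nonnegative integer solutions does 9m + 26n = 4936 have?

21

gcd(26, 9) = 1  (26 = 2*9 + 8, 9 = 1*8 + 1, 8 = 8*1).
Back-substituting, 9*(3) + 26*(-1) = 1.
Scale by 4936: one solution is (14808, -4936). Reduce m mod 26: (14, 185).
General: m = 14 + 26t, n = 185 - 9t.
m ≥ 0 ⇒ t ≥ 0; n ≥ 0 ⇒ t ≤ 20. So t ∈ [0, 20]: 21 solutions.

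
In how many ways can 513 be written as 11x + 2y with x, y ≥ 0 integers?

gcd(11, 2) = 1  (11 = 5*2 + 1, 2 = 2*1).
Back-substituting, 11*(1) + 2*(-5) = 1.
Scale by 513: one solution is (513, -2565). Reduce x mod 2: (1, 251).
General: x = 1 + 2t, y = 251 - 11t.
x ≥ 0 ⇒ t ≥ 0; y ≥ 0 ⇒ t ≤ 22. So t ∈ [0, 22]: 23 solutions.

23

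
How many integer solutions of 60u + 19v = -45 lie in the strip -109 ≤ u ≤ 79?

9

gcd(60, 19) = 1  (60 = 3*19 + 3, 19 = 6*3 + 1, 3 = 3*1).
Back-substituting, 60*(-6) + 19*(19) = 1.
Scale by -45: particular solution (270, -855); reduce u mod 19: (4, -15).
General solution: u = 4 + 19t, v = -15 - 60t for integer t.
-109 ≤ 4 + 19t ≤ 79 gives t ∈ [-5, 3], which is 9 values.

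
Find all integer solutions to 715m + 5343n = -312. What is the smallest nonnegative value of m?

291

gcd(5343, 715):
  5343 = 7·715 + 338
  715 = 2·338 + 39
  338 = 8·39 + 26
  39 = 1·26 + 13
  26 = 2·13
so gcd(5343, 715) = 13.
13 divides -312, so solutions exist.
Back-substitute for Bézout coefficients:
  13 = 39 - 1·26
  ... = 715·(142) + 5343·(-19)
Scale by -312/13 = -24: (m₀, n₀) = (-3408, 456).
General solution: m = -3408 + 411t, n = 456 - 55t for integer t.
m ≥ 0: smallest is -3408 mod 411 = 291 (at t = 9), with n = -39.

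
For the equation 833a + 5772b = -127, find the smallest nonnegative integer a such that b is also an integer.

gcd(5772, 833):
  5772 = 6*833 + 774
  833 = 1*774 + 59
  774 = 13*59 + 7
  59 = 8*7 + 3
  7 = 2*3 + 1
  3 = 3*1
so gcd(5772, 833) = 1.
1 divides -127, so solutions exist.
Back-substitute for Bézout coefficients:
  1 = 7 - 2*3
  ... = 833*(-1663) + 5772*(240)
Scale by -127/1 = -127: (a₀, b₀) = (211201, -30480).
General solution: a = 211201 + 5772t, b = -30480 - 833t for integer t.
a ≥ 0: smallest is 211201 mod 5772 = 3409 (at t = -36), with b = -492.

3409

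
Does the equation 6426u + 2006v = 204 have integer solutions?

gcd(6426, 2006) = 34  (6426 = 3·2006 + 408, 2006 = 4·408 + 374, 408 = 1·374 + 34, 374 = 11·34).
34 divides 204, so integer solutions exist.

yes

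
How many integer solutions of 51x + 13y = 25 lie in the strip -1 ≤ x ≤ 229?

gcd(51, 13) = 1.
By Bézout, 51·(-1) + 13·(4) = 1.
Particular solution: (1, -2).
General solution: x = 1 + 13t, y = -2 - 51t for integer t.
-1 ≤ 1 + 13t ≤ 229 gives t ∈ [0, 17], which is 18 values.

18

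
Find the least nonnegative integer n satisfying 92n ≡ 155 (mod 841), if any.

669

gcd(841, 92) = 1  (841 = 9*92 + 13, 92 = 7*13 + 1, 13 = 13*1).
1 divides 155, so solutions exist.
Back-substituting, 92*(64) + 841*(-7) = 1.
So 92*(64) ≡ 1 (mod 841); multiply by 155: n ≡ 9920 (mod 841).
Smallest nonnegative: n = 9920 mod 841 = 669.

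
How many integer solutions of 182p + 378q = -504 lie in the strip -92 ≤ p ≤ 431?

20

gcd(378, 182) = 14  (378 = 2*182 + 14, 182 = 13*14).
Back-substituting, 182*(-2) + 378*(1) = 14.
Scale by -36: particular solution (72, -36); reduce p mod 27: (18, -10).
General solution: p = 18 + 27t, q = -10 - 13t for integer t.
-92 ≤ 18 + 27t ≤ 431 gives t ∈ [-4, 15], which is 20 values.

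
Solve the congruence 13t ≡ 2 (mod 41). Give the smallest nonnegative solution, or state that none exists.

38

gcd(41, 13):
  41 = 3·13 + 2
  13 = 6·2 + 1
  2 = 2·1
so gcd(41, 13) = 1.
1 divides 2, so solutions exist.
Back-substitute for Bézout coefficients:
  1 = 13 - 6·2
  ... = 13·(19) + 41·(-6)
So 13·(19) ≡ 1 (mod 41); multiply by 2: t ≡ 38 (mod 41).
Smallest nonnegative: t = 38 mod 41 = 38.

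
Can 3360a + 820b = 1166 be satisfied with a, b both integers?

gcd(3360, 820):
  3360 = 4*820 + 80
  820 = 10*80 + 20
  80 = 4*20
so gcd(3360, 820) = 20.
20 does not divide 1166 (remainder 6), so no integer solutions.

no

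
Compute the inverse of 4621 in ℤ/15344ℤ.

gcd(15344, 4621):
  15344 = 3×4621 + 1481
  4621 = 3×1481 + 178
  1481 = 8×178 + 57
  178 = 3×57 + 7
  57 = 8×7 + 1
  7 = 7×1
so gcd(15344, 4621) = 1.
Back-substitute for Bézout coefficients:
  1 = 57 - 8×7
  ... = 4621×(-2155) + 15344×(649)
So 4621×-2155 ≡ 1 (mod 15344), and -2155 mod 15344 = 13189.

13189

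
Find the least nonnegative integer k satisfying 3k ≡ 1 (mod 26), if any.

9

gcd(26, 3) = 1.
1 divides 1, so solutions exist.
By Bézout, 3×(9) + 26×(-1) = 1.
So 3×(9) ≡ 1 (mod 26); multiply by 1: k ≡ 9 (mod 26).
Smallest nonnegative: k = 9 mod 26 = 9.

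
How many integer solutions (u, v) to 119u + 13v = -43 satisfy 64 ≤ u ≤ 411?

26

gcd(119, 13):
  119 = 9*13 + 2
  13 = 6*2 + 1
  2 = 2*1
so gcd(119, 13) = 1.
Back-substitute for Bézout coefficients:
  1 = 13 - 6*2
  ... = 119*(-6) + 13*(55)
Scale by -43: particular solution (258, -2365); reduce u mod 13: (11, -104).
General solution: u = 11 + 13t, v = -104 - 119t for integer t.
64 ≤ 11 + 13t ≤ 411 gives t ∈ [5, 30], which is 26 values.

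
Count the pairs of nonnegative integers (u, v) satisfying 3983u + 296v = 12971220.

11

gcd(3983, 296) = 1.
By Bézout, 3983·(-57) + 296·(767) = 1.
One solution: (212, 40969).
General: u = 212 + 296t, v = 40969 - 3983t.
u ≥ 0 ⇒ t ≥ 0; v ≥ 0 ⇒ t ≤ 10. So t ∈ [0, 10]: 11 solutions.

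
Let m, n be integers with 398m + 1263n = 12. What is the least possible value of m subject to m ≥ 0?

933

gcd(1263, 398):
  1263 = 3*398 + 69
  398 = 5*69 + 53
  69 = 1*53 + 16
  53 = 3*16 + 5
  16 = 3*5 + 1
  5 = 5*1
so gcd(1263, 398) = 1.
1 divides 12, so solutions exist.
Back-substitute for Bézout coefficients:
  1 = 16 - 3*5
  ... = 398*(-238) + 1263*(75)
Scale by 12/1 = 12: (m₀, n₀) = (-2856, 900).
General solution: m = -2856 + 1263t, n = 900 - 398t for integer t.
m ≥ 0: smallest is -2856 mod 1263 = 933 (at t = 3), with n = -294.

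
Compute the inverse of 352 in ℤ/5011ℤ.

3260

gcd(5011, 352) = 1  (5011 = 14·352 + 83, 352 = 4·83 + 20, 83 = 4·20 + 3, 20 = 6·3 + 2, 3 = 1·2 + 1, 2 = 2·1).
Back-substituting, 352·(-1751) + 5011·(123) = 1.
So 352·-1751 ≡ 1 (mod 5011), and -1751 mod 5011 = 3260.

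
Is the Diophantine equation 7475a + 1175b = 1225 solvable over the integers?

gcd(7475, 1175) = 25  (7475 = 6×1175 + 425, 1175 = 2×425 + 325, 425 = 1×325 + 100, 325 = 3×100 + 25, 100 = 4×25).
25 divides 1225, so integer solutions exist.

yes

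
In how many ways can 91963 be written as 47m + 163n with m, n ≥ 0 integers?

12

gcd(163, 47) = 1  (163 = 3·47 + 22, 47 = 2·22 + 3, 22 = 7·3 + 1, 3 = 3·1).
Back-substituting, 47·(-52) + 163·(15) = 1.
Scale by 91963: one solution is (-4782076, 1379445). Reduce m mod 163: (18, 559).
General: m = 18 + 163t, n = 559 - 47t.
m ≥ 0 ⇒ t ≥ 0; n ≥ 0 ⇒ t ≤ 11. So t ∈ [0, 11]: 12 solutions.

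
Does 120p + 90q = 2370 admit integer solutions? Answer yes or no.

yes

gcd(120, 90) = 30  (120 = 1*90 + 30, 90 = 3*30).
30 divides 2370, so integer solutions exist.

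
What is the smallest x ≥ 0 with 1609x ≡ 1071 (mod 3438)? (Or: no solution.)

2475

gcd(3438, 1609) = 1  (3438 = 2*1609 + 220, 1609 = 7*220 + 69, 220 = 3*69 + 13, 69 = 5*13 + 4, 13 = 3*4 + 1, 4 = 4*1).
1 divides 1071, so solutions exist.
Back-substituting, 1609*(-797) + 3438*(373) = 1.
So 1609*(-797) ≡ 1 (mod 3438); multiply by 1071: x ≡ -853587 (mod 3438).
Smallest nonnegative: x = -853587 mod 3438 = 2475.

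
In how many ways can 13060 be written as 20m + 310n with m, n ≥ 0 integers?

gcd(310, 20) = 10.
By Bézout, 20*(-15) + 310*(1) = 10.
One solution: (2, 42).
General: m = 2 + 31t, n = 42 - 2t.
m ≥ 0 ⇒ t ≥ 0; n ≥ 0 ⇒ t ≤ 21. So t ∈ [0, 21]: 22 solutions.

22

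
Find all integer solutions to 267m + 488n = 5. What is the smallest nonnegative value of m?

gcd(488, 267):
  488 = 1·267 + 221
  267 = 1·221 + 46
  221 = 4·46 + 37
  46 = 1·37 + 9
  37 = 4·9 + 1
  9 = 9·1
so gcd(488, 267) = 1.
1 divides 5, so solutions exist.
Back-substitute for Bézout coefficients:
  1 = 37 - 4·9
  ... = 267·(-53) + 488·(29)
Scale by 5/1 = 5: (m₀, n₀) = (-265, 145).
General solution: m = -265 + 488t, n = 145 - 267t for integer t.
m ≥ 0: smallest is -265 mod 488 = 223 (at t = 1), with n = -122.

223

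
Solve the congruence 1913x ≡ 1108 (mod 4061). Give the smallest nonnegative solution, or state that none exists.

3032

gcd(4061, 1913) = 1  (4061 = 2·1913 + 235, 1913 = 8·235 + 33, 235 = 7·33 + 4, 33 = 8·4 + 1, 4 = 4·1).
1 divides 1108, so solutions exist.
Back-substituting, 1913·(985) + 4061·(-464) = 1.
So 1913·(985) ≡ 1 (mod 4061); multiply by 1108: x ≡ 1091380 (mod 4061).
Smallest nonnegative: x = 1091380 mod 4061 = 3032.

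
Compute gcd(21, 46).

gcd(46, 21) = 1  (46 = 2·21 + 4, 21 = 5·4 + 1, 4 = 4·1).

1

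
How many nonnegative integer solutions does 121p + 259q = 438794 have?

14

gcd(259, 121) = 1  (259 = 2×121 + 17, 121 = 7×17 + 2, 17 = 8×2 + 1, 2 = 2×1).
Back-substituting, 121×(-122) + 259×(57) = 1.
Scale by 438794: one solution is (-53532868, 25011258). Reduce p mod 259: (101, 1647).
General: p = 101 + 259t, q = 1647 - 121t.
p ≥ 0 ⇒ t ≥ 0; q ≥ 0 ⇒ t ≤ 13. So t ∈ [0, 13]: 14 solutions.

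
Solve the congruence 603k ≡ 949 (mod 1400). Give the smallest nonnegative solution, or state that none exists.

1383

gcd(1400, 603):
  1400 = 2·603 + 194
  603 = 3·194 + 21
  194 = 9·21 + 5
  21 = 4·5 + 1
  5 = 5·1
so gcd(1400, 603) = 1.
1 divides 949, so solutions exist.
Back-substitute for Bézout coefficients:
  1 = 21 - 4·5
  ... = 603·(267) + 1400·(-115)
So 603·(267) ≡ 1 (mod 1400); multiply by 949: k ≡ 253383 (mod 1400).
Smallest nonnegative: k = 253383 mod 1400 = 1383.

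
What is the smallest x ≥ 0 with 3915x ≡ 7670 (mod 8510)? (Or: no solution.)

gcd(8510, 3915) = 5  (8510 = 2·3915 + 680, 3915 = 5·680 + 515, 680 = 1·515 + 165, 515 = 3·165 + 20, 165 = 8·20 + 5, 20 = 4·5).
5 divides 7670, so solutions exist.
Back-substituting, 3915·(-413) + 8510·(190) = 5.
So 3915·(-413) ≡ 5 (mod 8510); multiply by 1534: x ≡ -633542 (mod 1702).
Smallest nonnegative: x = -633542 mod 1702 = 1304.

1304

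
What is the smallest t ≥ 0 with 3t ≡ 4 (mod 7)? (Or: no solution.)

6

gcd(7, 3) = 1.
1 divides 4, so solutions exist.
By Bézout, 3·(-2) + 7·(1) = 1.
So 3·(-2) ≡ 1 (mod 7); multiply by 4: t ≡ -8 (mod 7).
Smallest nonnegative: t = -8 mod 7 = 6.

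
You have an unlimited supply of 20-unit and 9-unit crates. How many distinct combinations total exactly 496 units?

Need nonnegative integers with 20j + 9k = 496.
gcd(20, 9) = 1, and 20·(-4) + 9·(9) = 1.
So (j₀, k₀) = (-1984, 4464); general j = -1984 + 9t, k = 4464 - 20t.
j ≥ 0 ⇒ t ≥ 221; k ≥ 0 ⇒ t ≤ 223. That's 3 values of t.

3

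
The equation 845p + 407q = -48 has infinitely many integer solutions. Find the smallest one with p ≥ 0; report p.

156

gcd(845, 407):
  845 = 2×407 + 31
  407 = 13×31 + 4
  31 = 7×4 + 3
  4 = 1×3 + 1
  3 = 3×1
so gcd(845, 407) = 1.
1 divides -48, so solutions exist.
Back-substitute for Bézout coefficients:
  1 = 4 - 1×3
  ... = 845×(-105) + 407×(218)
Scale by -48/1 = -48: (p₀, q₀) = (5040, -10464).
General solution: p = 5040 + 407t, q = -10464 - 845t for integer t.
p ≥ 0: smallest is 5040 mod 407 = 156 (at t = -12), with q = -324.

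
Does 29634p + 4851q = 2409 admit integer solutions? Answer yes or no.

gcd(29634, 4851) = 33.
33 divides 2409, so integer solutions exist.

yes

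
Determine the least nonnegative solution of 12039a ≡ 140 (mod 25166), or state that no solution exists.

24148

gcd(25166, 12039):
  25166 = 2·12039 + 1088
  12039 = 11·1088 + 71
  1088 = 15·71 + 23
  71 = 3·23 + 2
  23 = 11·2 + 1
  2 = 2·1
so gcd(25166, 12039) = 1.
1 divides 140, so solutions exist.
Back-substitute for Bézout coefficients:
  1 = 23 - 11·2
  ... = 12039·(-12051) + 25166·(5765)
So 12039·(-12051) ≡ 1 (mod 25166); multiply by 140: a ≡ -1687140 (mod 25166).
Smallest nonnegative: a = -1687140 mod 25166 = 24148.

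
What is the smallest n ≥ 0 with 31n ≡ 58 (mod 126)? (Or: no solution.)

gcd(126, 31) = 1.
1 divides 58, so solutions exist.
By Bézout, 31×(61) + 126×(-15) = 1.
So 31×(61) ≡ 1 (mod 126); multiply by 58: n ≡ 3538 (mod 126).
Smallest nonnegative: n = 3538 mod 126 = 10.

10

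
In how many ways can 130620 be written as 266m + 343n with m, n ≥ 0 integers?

10

gcd(343, 266):
  343 = 1·266 + 77
  266 = 3·77 + 35
  77 = 2·35 + 7
  35 = 5·7
so gcd(343, 266) = 7.
Back-substitute for Bézout coefficients:
  7 = 77 - 2·35
  ... = 266·(-9) + 343·(7)
Scale by 18660: one solution is (-167940, 130620). Reduce m mod 49: (32, 356).
General: m = 32 + 49t, n = 356 - 38t.
m ≥ 0 ⇒ t ≥ 0; n ≥ 0 ⇒ t ≤ 9. So t ∈ [0, 9]: 10 solutions.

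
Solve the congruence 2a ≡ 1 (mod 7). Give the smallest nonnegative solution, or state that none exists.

4

gcd(7, 2) = 1.
1 divides 1, so solutions exist.
By Bézout, 2*(-3) + 7*(1) = 1.
So 2*(-3) ≡ 1 (mod 7); multiply by 1: a ≡ -3 (mod 7).
Smallest nonnegative: a = -3 mod 7 = 4.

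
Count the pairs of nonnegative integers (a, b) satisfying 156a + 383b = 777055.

13

gcd(383, 156) = 1  (383 = 2·156 + 71, 156 = 2·71 + 14, 71 = 5·14 + 1, 14 = 14·1).
Back-substituting, 156·(-27) + 383·(11) = 1.
Scale by 777055: one solution is (-20980485, 8547605). Reduce a mod 383: (255, 1925).
General: a = 255 + 383t, b = 1925 - 156t.
a ≥ 0 ⇒ t ≥ 0; b ≥ 0 ⇒ t ≤ 12. So t ∈ [0, 12]: 13 solutions.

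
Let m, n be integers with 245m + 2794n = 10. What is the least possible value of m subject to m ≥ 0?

gcd(2794, 245) = 1  (2794 = 11×245 + 99, 245 = 2×99 + 47, 99 = 2×47 + 5, 47 = 9×5 + 2, 5 = 2×2 + 1, 2 = 2×1).
1 divides 10, so solutions exist.
Back-substituting, 245×(-1129) + 2794×(99) = 1.
Scale by 10/1 = 10: (m₀, n₀) = (-11290, 990).
General solution: m = -11290 + 2794t, n = 990 - 245t for integer t.
m ≥ 0: smallest is -11290 mod 2794 = 2680 (at t = 5), with n = -235.

2680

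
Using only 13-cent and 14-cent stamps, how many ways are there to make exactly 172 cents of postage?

Need nonnegative integers with 13j + 14k = 172.
gcd(13, 14) = 1, and 13·(-1) + 14·(1) = 1.
So (j₀, k₀) = (-172, 172); general j = -172 + 14t, k = 172 - 13t.
j ≥ 0 ⇒ t ≥ 13; k ≥ 0 ⇒ t ≤ 13. That's 1 value of t.

1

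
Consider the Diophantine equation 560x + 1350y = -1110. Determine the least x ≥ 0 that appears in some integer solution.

39

gcd(1350, 560):
  1350 = 2·560 + 230
  560 = 2·230 + 100
  230 = 2·100 + 30
  100 = 3·30 + 10
  30 = 3·10
so gcd(1350, 560) = 10.
10 divides -1110, so solutions exist.
Back-substitute for Bézout coefficients:
  10 = 100 - 3·30
  ... = 560·(41) + 1350·(-17)
Scale by -1110/10 = -111: (x₀, y₀) = (-4551, 1887).
General solution: x = -4551 + 135t, y = 1887 - 56t for integer t.
x ≥ 0: smallest is -4551 mod 135 = 39 (at t = 34), with y = -17.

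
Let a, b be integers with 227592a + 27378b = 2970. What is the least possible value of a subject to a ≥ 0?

gcd(227592, 27378):
  227592 = 8*27378 + 8568
  27378 = 3*8568 + 1674
  8568 = 5*1674 + 198
  1674 = 8*198 + 90
  198 = 2*90 + 18
  90 = 5*18
so gcd(227592, 27378) = 18.
18 divides 2970, so solutions exist.
Back-substitute for Bézout coefficients:
  18 = 198 - 2*90
  ... = 227592*(278) + 27378*(-2311)
Scale by 2970/18 = 165: (a₀, b₀) = (45870, -381315).
General solution: a = 45870 + 1521t, b = -381315 - 12644t for integer t.
a ≥ 0: smallest is 45870 mod 1521 = 240 (at t = -30), with b = -1995.

240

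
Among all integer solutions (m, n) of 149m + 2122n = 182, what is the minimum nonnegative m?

gcd(2122, 149):
  2122 = 14·149 + 36
  149 = 4·36 + 5
  36 = 7·5 + 1
  5 = 5·1
so gcd(2122, 149) = 1.
1 divides 182, so solutions exist.
Back-substitute for Bézout coefficients:
  1 = 36 - 7·5
  ... = 149·(-413) + 2122·(29)
Scale by 182/1 = 182: (m₀, n₀) = (-75166, 5278).
General solution: m = -75166 + 2122t, n = 5278 - 149t for integer t.
m ≥ 0: smallest is -75166 mod 2122 = 1226 (at t = 36), with n = -86.

1226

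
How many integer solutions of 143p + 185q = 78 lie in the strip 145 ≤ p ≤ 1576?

gcd(185, 143) = 1  (185 = 1*143 + 42, 143 = 3*42 + 17, 42 = 2*17 + 8, 17 = 2*8 + 1, 8 = 8*1).
Back-substituting, 143*(22) + 185*(-17) = 1.
Scale by 78: particular solution (1716, -1326); reduce p mod 185: (51, -39).
General solution: p = 51 + 185t, q = -39 - 143t for integer t.
145 ≤ 51 + 185t ≤ 1576 gives t ∈ [1, 8], which is 8 values.

8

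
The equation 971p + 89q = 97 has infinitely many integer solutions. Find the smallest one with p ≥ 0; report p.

88

gcd(971, 89) = 1.
1 divides 97, so solutions exist.
By Bézout, 971*(11) + 89*(-120) = 1.
Scale by 97/1 = 97: (p₀, q₀) = (1067, -11640).
General solution: p = 1067 + 89t, q = -11640 - 971t for integer t.
p ≥ 0: smallest is 1067 mod 89 = 88 (at t = -11), with q = -959.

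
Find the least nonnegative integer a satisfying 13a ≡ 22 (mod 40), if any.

gcd(40, 13) = 1.
1 divides 22, so solutions exist.
By Bézout, 13*(-3) + 40*(1) = 1.
So 13*(-3) ≡ 1 (mod 40); multiply by 22: a ≡ -66 (mod 40).
Smallest nonnegative: a = -66 mod 40 = 14.

14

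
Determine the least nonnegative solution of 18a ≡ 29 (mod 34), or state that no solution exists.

gcd(34, 18):
  34 = 1·18 + 16
  18 = 1·16 + 2
  16 = 8·2
so gcd(34, 18) = 2.
2 does not divide 29, so the congruence has no solution.

no solution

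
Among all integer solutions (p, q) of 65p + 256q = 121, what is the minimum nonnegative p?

gcd(256, 65):
  256 = 3·65 + 61
  65 = 1·61 + 4
  61 = 15·4 + 1
  4 = 4·1
so gcd(256, 65) = 1.
1 divides 121, so solutions exist.
Back-substitute for Bézout coefficients:
  1 = 61 - 15·4
  ... = 65·(-63) + 256·(16)
Scale by 121/1 = 121: (p₀, q₀) = (-7623, 1936).
General solution: p = -7623 + 256t, q = 1936 - 65t for integer t.
p ≥ 0: smallest is -7623 mod 256 = 57 (at t = 30), with q = -14.

57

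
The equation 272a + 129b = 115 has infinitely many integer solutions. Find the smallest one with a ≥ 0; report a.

128

gcd(272, 129) = 1  (272 = 2×129 + 14, 129 = 9×14 + 3, 14 = 4×3 + 2, 3 = 1×2 + 1, 2 = 2×1).
1 divides 115, so solutions exist.
Back-substituting, 272×(-46) + 129×(97) = 1.
Scale by 115/1 = 115: (a₀, b₀) = (-5290, 11155).
General solution: a = -5290 + 129t, b = 11155 - 272t for integer t.
a ≥ 0: smallest is -5290 mod 129 = 128 (at t = 42), with b = -269.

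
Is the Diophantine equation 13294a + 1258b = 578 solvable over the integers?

yes

gcd(13294, 1258):
  13294 = 10·1258 + 714
  1258 = 1·714 + 544
  714 = 1·544 + 170
  544 = 3·170 + 34
  170 = 5·34
so gcd(13294, 1258) = 34.
34 divides 578, so integer solutions exist.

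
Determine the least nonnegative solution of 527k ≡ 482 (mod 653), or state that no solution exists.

48

gcd(653, 527) = 1  (653 = 1·527 + 126, 527 = 4·126 + 23, 126 = 5·23 + 11, 23 = 2·11 + 1, 11 = 11·1).
1 divides 482, so solutions exist.
Back-substituting, 527·(57) + 653·(-46) = 1.
So 527·(57) ≡ 1 (mod 653); multiply by 482: k ≡ 27474 (mod 653).
Smallest nonnegative: k = 27474 mod 653 = 48.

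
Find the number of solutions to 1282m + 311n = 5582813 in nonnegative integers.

14

gcd(1282, 311):
  1282 = 4·311 + 38
  311 = 8·38 + 7
  38 = 5·7 + 3
  7 = 2·3 + 1
  3 = 3·1
so gcd(1282, 311) = 1.
Back-substitute for Bézout coefficients:
  1 = 7 - 2·3
  ... = 1282·(-90) + 311·(371)
Scale by 5582813: one solution is (-502453170, 2071223623). Reduce m mod 311: (296, 16731).
General: m = 296 + 311t, n = 16731 - 1282t.
m ≥ 0 ⇒ t ≥ 0; n ≥ 0 ⇒ t ≤ 13. So t ∈ [0, 13]: 14 solutions.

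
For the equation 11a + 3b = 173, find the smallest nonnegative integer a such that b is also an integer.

1

gcd(11, 3) = 1.
1 divides 173, so solutions exist.
By Bézout, 11·(-1) + 3·(4) = 1.
Scale by 173/1 = 173: (a₀, b₀) = (-173, 692).
General solution: a = -173 + 3t, b = 692 - 11t for integer t.
a ≥ 0: smallest is -173 mod 3 = 1 (at t = 58), with b = 54.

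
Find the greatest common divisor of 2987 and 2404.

gcd(2987, 2404):
  2987 = 1×2404 + 583
  2404 = 4×583 + 72
  583 = 8×72 + 7
  72 = 10×7 + 2
  7 = 3×2 + 1
  2 = 2×1
so gcd(2987, 2404) = 1.

1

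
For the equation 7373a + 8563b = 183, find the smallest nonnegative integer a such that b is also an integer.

gcd(8563, 7373) = 1  (8563 = 1×7373 + 1190, 7373 = 6×1190 + 233, 1190 = 5×233 + 25, 233 = 9×25 + 8, 25 = 3×8 + 1, 8 = 8×1).
1 divides 183, so solutions exist.
Back-substituting, 7373×(-1029) + 8563×(886) = 1.
Scale by 183/1 = 183: (a₀, b₀) = (-188307, 162138).
General solution: a = -188307 + 8563t, b = 162138 - 7373t for integer t.
a ≥ 0: smallest is -188307 mod 8563 = 79 (at t = 22), with b = -68.

79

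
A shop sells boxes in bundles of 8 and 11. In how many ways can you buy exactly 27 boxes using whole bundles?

1

Need nonnegative integers with 8j + 11k = 27.
gcd(8, 11) = 1, and 8·(-4) + 11·(3) = 1.
So (j₀, k₀) = (-108, 81); general j = -108 + 11t, k = 81 - 8t.
j ≥ 0 ⇒ t ≥ 10; k ≥ 0 ⇒ t ≤ 10. That's 1 value of t.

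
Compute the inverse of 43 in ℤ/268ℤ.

gcd(268, 43) = 1.
By Bézout, 43·(-81) + 268·(13) = 1.
So 43·-81 ≡ 1 (mod 268), and -81 mod 268 = 187.

187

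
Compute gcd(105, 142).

gcd(142, 105) = 1  (142 = 1·105 + 37, 105 = 2·37 + 31, 37 = 1·31 + 6, 31 = 5·6 + 1, 6 = 6·1).

1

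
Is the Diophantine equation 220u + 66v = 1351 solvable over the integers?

gcd(220, 66):
  220 = 3*66 + 22
  66 = 3*22
so gcd(220, 66) = 22.
22 does not divide 1351 (remainder 9), so no integer solutions.

no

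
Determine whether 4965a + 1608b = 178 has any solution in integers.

gcd(4965, 1608) = 3.
3 does not divide 178 (remainder 1), so no integer solutions.

no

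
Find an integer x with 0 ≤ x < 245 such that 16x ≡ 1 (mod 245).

46

gcd(245, 16) = 1  (245 = 15×16 + 5, 16 = 3×5 + 1, 5 = 5×1).
Back-substituting, 16×(46) + 245×(-3) = 1.
So 16×46 ≡ 1 (mod 245), and 46 mod 245 = 46.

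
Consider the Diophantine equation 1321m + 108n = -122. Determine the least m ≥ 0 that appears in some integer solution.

gcd(1321, 108) = 1.
1 divides -122, so solutions exist.
By Bézout, 1321*(13) + 108*(-159) = 1.
Scale by -122/1 = -122: (m₀, n₀) = (-1586, 19398).
General solution: m = -1586 + 108t, n = 19398 - 1321t for integer t.
m ≥ 0: smallest is -1586 mod 108 = 34 (at t = 15), with n = -417.

34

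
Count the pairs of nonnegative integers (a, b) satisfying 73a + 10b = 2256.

gcd(73, 10):
  73 = 7×10 + 3
  10 = 3×3 + 1
  3 = 3×1
so gcd(73, 10) = 1.
Back-substitute for Bézout coefficients:
  1 = 10 - 3×3
  ... = 73×(-3) + 10×(22)
Scale by 2256: one solution is (-6768, 49632). Reduce a mod 10: (2, 211).
General: a = 2 + 10t, b = 211 - 73t.
a ≥ 0 ⇒ t ≥ 0; b ≥ 0 ⇒ t ≤ 2. So t ∈ [0, 2]: 3 solutions.

3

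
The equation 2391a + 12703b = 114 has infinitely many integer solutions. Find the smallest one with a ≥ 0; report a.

8049

gcd(12703, 2391):
  12703 = 5×2391 + 748
  2391 = 3×748 + 147
  748 = 5×147 + 13
  147 = 11×13 + 4
  13 = 3×4 + 1
  4 = 4×1
so gcd(12703, 2391) = 1.
1 divides 114, so solutions exist.
Back-substitute for Bézout coefficients:
  1 = 13 - 3×4
  ... = 2391×(-2938) + 12703×(553)
Scale by 114/1 = 114: (a₀, b₀) = (-334932, 63042).
General solution: a = -334932 + 12703t, b = 63042 - 2391t for integer t.
a ≥ 0: smallest is -334932 mod 12703 = 8049 (at t = 27), with b = -1515.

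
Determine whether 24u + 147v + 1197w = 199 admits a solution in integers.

no

gcd(147, 24):
  147 = 6*24 + 3
  24 = 8*3
so gcd(147, 24) = 3.
gcd(3, 1197) = 3.
3 does not divide 199 (remainder 1), so no integer solutions.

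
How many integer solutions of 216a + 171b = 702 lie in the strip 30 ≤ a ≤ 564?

28

gcd(216, 171) = 9.
By Bézout, 216·(4) + 171·(-5) = 9.
Particular solution: (8, -6).
General solution: a = 8 + 19t, b = -6 - 24t for integer t.
30 ≤ 8 + 19t ≤ 564 gives t ∈ [2, 29], which is 28 values.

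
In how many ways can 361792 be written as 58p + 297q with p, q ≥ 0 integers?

gcd(297, 58) = 1  (297 = 5·58 + 7, 58 = 8·7 + 2, 7 = 3·2 + 1, 2 = 2·1).
Back-substituting, 58·(-128) + 297·(25) = 1.
Scale by 361792: one solution is (-46309376, 9044800). Reduce p mod 297: (52, 1208).
General: p = 52 + 297t, q = 1208 - 58t.
p ≥ 0 ⇒ t ≥ 0; q ≥ 0 ⇒ t ≤ 20. So t ∈ [0, 20]: 21 solutions.

21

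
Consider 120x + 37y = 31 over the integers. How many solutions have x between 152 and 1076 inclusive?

gcd(120, 37) = 1.
By Bézout, 120×(-4) + 37×(13) = 1.
Particular solution: (24, -77).
General solution: x = 24 + 37t, y = -77 - 120t for integer t.
152 ≤ 24 + 37t ≤ 1076 gives t ∈ [4, 28], which is 25 values.

25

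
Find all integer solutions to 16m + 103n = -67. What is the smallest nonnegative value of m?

28

gcd(103, 16) = 1.
1 divides -67, so solutions exist.
By Bézout, 16·(-45) + 103·(7) = 1.
Scale by -67/1 = -67: (m₀, n₀) = (3015, -469).
General solution: m = 3015 + 103t, n = -469 - 16t for integer t.
m ≥ 0: smallest is 3015 mod 103 = 28 (at t = -29), with n = -5.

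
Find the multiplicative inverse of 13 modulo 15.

gcd(15, 13) = 1  (15 = 1·13 + 2, 13 = 6·2 + 1, 2 = 2·1).
Back-substituting, 13·(7) + 15·(-6) = 1.
So 13·7 ≡ 1 (mod 15), and 7 mod 15 = 7.

7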